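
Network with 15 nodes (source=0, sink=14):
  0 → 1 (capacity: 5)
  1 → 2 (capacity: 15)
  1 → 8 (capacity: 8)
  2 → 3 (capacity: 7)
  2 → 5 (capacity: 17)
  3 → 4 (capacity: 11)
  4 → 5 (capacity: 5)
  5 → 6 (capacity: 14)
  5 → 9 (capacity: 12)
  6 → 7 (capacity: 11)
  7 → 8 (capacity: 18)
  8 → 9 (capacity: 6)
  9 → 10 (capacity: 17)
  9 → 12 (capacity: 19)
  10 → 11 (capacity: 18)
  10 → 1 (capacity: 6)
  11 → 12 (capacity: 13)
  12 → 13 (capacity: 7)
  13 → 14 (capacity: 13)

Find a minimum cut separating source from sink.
Min cut value = 5, edges: (0,1)

Min cut value: 5
Partition: S = [0], T = [1, 2, 3, 4, 5, 6, 7, 8, 9, 10, 11, 12, 13, 14]
Cut edges: (0,1)

By max-flow min-cut theorem, max flow = min cut = 5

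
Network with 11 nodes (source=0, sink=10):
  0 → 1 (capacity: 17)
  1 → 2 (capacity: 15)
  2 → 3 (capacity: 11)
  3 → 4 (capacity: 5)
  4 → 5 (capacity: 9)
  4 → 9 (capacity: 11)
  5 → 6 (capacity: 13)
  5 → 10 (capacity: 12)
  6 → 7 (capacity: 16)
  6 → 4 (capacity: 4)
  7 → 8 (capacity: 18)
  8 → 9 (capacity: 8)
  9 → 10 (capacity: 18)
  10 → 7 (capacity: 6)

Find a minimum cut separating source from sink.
Min cut value = 5, edges: (3,4)

Min cut value: 5
Partition: S = [0, 1, 2, 3], T = [4, 5, 6, 7, 8, 9, 10]
Cut edges: (3,4)

By max-flow min-cut theorem, max flow = min cut = 5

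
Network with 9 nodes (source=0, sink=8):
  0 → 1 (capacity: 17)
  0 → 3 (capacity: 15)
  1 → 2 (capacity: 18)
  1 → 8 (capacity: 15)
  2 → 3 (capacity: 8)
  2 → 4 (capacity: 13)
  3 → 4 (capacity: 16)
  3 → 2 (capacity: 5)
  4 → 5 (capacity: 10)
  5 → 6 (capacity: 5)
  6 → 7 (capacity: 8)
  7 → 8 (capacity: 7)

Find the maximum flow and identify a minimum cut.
Max flow = 20, Min cut edges: (1,8), (5,6)

Maximum flow: 20
Minimum cut: (1,8), (5,6)
Partition: S = [0, 1, 2, 3, 4, 5], T = [6, 7, 8]

Max-flow min-cut theorem verified: both equal 20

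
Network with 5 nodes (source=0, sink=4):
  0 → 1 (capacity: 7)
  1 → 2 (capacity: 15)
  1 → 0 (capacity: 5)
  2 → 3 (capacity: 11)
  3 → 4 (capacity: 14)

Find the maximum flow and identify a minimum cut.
Max flow = 7, Min cut edges: (0,1)

Maximum flow: 7
Minimum cut: (0,1)
Partition: S = [0], T = [1, 2, 3, 4]

Max-flow min-cut theorem verified: both equal 7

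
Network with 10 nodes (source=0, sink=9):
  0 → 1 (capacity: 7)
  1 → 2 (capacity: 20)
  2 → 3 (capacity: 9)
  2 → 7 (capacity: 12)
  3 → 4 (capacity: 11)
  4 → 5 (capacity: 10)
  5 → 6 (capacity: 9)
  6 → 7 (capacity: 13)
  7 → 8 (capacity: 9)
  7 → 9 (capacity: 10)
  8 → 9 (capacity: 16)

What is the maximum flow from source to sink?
Maximum flow = 7

Max flow: 7

Flow assignment:
  0 → 1: 7/7
  1 → 2: 7/20
  2 → 7: 7/12
  7 → 9: 7/10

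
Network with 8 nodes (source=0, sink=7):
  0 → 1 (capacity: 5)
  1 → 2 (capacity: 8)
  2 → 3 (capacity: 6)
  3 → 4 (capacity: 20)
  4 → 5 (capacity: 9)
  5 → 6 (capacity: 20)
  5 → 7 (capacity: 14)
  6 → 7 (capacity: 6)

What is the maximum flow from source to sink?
Maximum flow = 5

Max flow: 5

Flow assignment:
  0 → 1: 5/5
  1 → 2: 5/8
  2 → 3: 5/6
  3 → 4: 5/20
  4 → 5: 5/9
  5 → 7: 5/14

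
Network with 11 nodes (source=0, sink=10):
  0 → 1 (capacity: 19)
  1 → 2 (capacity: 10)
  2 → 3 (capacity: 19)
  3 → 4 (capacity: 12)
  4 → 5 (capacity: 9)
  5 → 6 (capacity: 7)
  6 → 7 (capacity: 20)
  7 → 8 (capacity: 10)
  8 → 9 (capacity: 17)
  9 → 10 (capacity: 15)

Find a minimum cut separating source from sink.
Min cut value = 7, edges: (5,6)

Min cut value: 7
Partition: S = [0, 1, 2, 3, 4, 5], T = [6, 7, 8, 9, 10]
Cut edges: (5,6)

By max-flow min-cut theorem, max flow = min cut = 7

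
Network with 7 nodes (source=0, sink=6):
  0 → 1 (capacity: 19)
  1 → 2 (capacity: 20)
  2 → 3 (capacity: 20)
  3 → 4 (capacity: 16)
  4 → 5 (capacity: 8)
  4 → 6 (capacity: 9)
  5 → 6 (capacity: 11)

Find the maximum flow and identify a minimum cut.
Max flow = 16, Min cut edges: (3,4)

Maximum flow: 16
Minimum cut: (3,4)
Partition: S = [0, 1, 2, 3], T = [4, 5, 6]

Max-flow min-cut theorem verified: both equal 16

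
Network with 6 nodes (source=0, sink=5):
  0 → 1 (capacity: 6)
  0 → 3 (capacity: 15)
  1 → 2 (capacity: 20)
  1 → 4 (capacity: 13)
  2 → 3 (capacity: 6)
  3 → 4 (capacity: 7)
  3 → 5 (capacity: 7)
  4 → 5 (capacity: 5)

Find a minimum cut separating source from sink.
Min cut value = 12, edges: (3,5), (4,5)

Min cut value: 12
Partition: S = [0, 1, 2, 3, 4], T = [5]
Cut edges: (3,5), (4,5)

By max-flow min-cut theorem, max flow = min cut = 12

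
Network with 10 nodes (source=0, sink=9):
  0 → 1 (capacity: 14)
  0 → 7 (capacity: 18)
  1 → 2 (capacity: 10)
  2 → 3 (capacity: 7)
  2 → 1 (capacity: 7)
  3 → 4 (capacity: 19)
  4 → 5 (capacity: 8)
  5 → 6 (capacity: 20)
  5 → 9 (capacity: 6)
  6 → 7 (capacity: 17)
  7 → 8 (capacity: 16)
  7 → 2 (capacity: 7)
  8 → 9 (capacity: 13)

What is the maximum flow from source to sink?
Maximum flow = 19

Max flow: 19

Flow assignment:
  0 → 1: 7/14
  0 → 7: 12/18
  1 → 2: 7/10
  2 → 3: 7/7
  3 → 4: 7/19
  4 → 5: 7/8
  5 → 6: 1/20
  5 → 9: 6/6
  6 → 7: 1/17
  7 → 8: 13/16
  8 → 9: 13/13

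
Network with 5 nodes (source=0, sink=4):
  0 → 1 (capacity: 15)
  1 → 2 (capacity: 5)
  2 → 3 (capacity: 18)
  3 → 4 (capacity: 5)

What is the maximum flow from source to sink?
Maximum flow = 5

Max flow: 5

Flow assignment:
  0 → 1: 5/15
  1 → 2: 5/5
  2 → 3: 5/18
  3 → 4: 5/5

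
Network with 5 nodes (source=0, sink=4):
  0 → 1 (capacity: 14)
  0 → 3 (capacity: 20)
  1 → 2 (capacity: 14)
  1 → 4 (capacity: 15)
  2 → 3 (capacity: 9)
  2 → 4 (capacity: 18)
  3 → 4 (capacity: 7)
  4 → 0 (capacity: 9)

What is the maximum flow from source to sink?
Maximum flow = 21

Max flow: 21

Flow assignment:
  0 → 1: 14/14
  0 → 3: 7/20
  1 → 4: 14/15
  3 → 4: 7/7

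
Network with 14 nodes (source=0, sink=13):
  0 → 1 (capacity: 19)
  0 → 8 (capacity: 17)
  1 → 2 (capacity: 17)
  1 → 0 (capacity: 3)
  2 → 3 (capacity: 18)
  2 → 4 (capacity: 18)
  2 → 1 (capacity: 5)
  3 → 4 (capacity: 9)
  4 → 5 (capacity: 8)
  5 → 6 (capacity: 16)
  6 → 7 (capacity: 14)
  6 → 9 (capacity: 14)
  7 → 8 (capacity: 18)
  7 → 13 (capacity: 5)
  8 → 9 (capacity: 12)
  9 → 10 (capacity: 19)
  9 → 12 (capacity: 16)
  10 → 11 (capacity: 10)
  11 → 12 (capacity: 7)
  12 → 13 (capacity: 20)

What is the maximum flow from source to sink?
Maximum flow = 20

Max flow: 20

Flow assignment:
  0 → 1: 8/19
  0 → 8: 12/17
  1 → 2: 8/17
  2 → 4: 8/18
  4 → 5: 8/8
  5 → 6: 8/16
  6 → 7: 5/14
  6 → 9: 3/14
  7 → 13: 5/5
  8 → 9: 12/12
  9 → 12: 15/16
  12 → 13: 15/20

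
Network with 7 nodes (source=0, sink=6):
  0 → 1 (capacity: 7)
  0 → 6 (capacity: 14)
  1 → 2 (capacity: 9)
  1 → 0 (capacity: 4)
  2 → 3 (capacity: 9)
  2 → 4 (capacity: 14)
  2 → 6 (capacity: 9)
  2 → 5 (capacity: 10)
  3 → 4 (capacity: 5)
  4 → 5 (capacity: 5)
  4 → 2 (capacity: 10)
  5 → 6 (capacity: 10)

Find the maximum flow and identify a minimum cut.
Max flow = 21, Min cut edges: (0,1), (0,6)

Maximum flow: 21
Minimum cut: (0,1), (0,6)
Partition: S = [0], T = [1, 2, 3, 4, 5, 6]

Max-flow min-cut theorem verified: both equal 21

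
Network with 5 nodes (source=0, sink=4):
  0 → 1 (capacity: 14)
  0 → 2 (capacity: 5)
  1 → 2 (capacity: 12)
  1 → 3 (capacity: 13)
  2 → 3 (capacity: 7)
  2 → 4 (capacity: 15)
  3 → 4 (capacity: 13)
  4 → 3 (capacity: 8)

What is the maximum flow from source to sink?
Maximum flow = 19

Max flow: 19

Flow assignment:
  0 → 1: 14/14
  0 → 2: 5/5
  1 → 2: 12/12
  1 → 3: 2/13
  2 → 3: 2/7
  2 → 4: 15/15
  3 → 4: 4/13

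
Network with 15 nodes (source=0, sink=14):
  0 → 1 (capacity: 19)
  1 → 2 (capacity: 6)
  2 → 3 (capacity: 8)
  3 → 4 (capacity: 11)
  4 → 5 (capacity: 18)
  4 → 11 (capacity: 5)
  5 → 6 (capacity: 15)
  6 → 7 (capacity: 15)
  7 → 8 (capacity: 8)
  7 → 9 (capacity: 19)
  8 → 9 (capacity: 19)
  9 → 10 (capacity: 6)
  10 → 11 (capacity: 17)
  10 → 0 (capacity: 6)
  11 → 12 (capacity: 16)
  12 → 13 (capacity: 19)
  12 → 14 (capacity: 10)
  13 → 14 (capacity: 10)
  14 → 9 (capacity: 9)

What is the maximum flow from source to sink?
Maximum flow = 6

Max flow: 6

Flow assignment:
  0 → 1: 6/19
  1 → 2: 6/6
  2 → 3: 6/8
  3 → 4: 6/11
  4 → 5: 1/18
  4 → 11: 5/5
  5 → 6: 1/15
  6 → 7: 1/15
  7 → 9: 1/19
  9 → 10: 1/6
  10 → 11: 1/17
  11 → 12: 6/16
  12 → 14: 6/10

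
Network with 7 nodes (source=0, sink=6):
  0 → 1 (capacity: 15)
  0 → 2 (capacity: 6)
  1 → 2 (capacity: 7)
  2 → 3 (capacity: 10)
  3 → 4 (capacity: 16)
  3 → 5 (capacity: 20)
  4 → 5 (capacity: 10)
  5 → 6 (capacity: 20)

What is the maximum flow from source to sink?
Maximum flow = 10

Max flow: 10

Flow assignment:
  0 → 1: 7/15
  0 → 2: 3/6
  1 → 2: 7/7
  2 → 3: 10/10
  3 → 5: 10/20
  5 → 6: 10/20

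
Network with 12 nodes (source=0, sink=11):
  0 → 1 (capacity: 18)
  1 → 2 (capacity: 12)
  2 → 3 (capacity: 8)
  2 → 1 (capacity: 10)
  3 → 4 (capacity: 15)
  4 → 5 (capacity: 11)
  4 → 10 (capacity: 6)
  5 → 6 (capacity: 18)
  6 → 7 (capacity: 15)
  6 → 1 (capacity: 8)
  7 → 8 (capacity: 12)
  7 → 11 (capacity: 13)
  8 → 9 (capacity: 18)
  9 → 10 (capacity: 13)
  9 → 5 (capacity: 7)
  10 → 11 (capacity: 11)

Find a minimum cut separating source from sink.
Min cut value = 8, edges: (2,3)

Min cut value: 8
Partition: S = [0, 1, 2], T = [3, 4, 5, 6, 7, 8, 9, 10, 11]
Cut edges: (2,3)

By max-flow min-cut theorem, max flow = min cut = 8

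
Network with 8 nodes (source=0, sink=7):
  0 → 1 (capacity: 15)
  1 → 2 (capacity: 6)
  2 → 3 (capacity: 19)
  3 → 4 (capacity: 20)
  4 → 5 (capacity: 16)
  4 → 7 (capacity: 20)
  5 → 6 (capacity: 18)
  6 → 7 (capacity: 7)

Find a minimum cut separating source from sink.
Min cut value = 6, edges: (1,2)

Min cut value: 6
Partition: S = [0, 1], T = [2, 3, 4, 5, 6, 7]
Cut edges: (1,2)

By max-flow min-cut theorem, max flow = min cut = 6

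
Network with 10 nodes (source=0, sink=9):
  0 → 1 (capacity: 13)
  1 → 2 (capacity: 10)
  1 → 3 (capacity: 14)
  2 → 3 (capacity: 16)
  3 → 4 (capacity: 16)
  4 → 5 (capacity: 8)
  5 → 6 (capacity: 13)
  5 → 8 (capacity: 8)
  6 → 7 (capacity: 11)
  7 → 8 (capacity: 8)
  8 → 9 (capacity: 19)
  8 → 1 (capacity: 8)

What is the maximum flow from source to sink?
Maximum flow = 8

Max flow: 8

Flow assignment:
  0 → 1: 8/13
  1 → 3: 8/14
  3 → 4: 8/16
  4 → 5: 8/8
  5 → 8: 8/8
  8 → 9: 8/19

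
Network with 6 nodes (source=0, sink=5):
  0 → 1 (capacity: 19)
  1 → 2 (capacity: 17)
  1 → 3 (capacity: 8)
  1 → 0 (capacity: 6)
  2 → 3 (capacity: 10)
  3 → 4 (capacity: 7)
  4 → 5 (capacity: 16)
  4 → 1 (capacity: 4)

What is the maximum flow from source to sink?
Maximum flow = 7

Max flow: 7

Flow assignment:
  0 → 1: 7/19
  1 → 2: 7/17
  2 → 3: 7/10
  3 → 4: 7/7
  4 → 5: 7/16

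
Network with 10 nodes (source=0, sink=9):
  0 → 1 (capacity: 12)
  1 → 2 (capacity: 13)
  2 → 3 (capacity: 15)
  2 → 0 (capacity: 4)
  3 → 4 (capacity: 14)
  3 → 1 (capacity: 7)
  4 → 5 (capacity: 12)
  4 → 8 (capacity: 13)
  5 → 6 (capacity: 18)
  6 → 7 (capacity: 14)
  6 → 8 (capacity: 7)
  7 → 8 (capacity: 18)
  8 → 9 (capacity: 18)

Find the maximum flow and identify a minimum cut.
Max flow = 12, Min cut edges: (0,1)

Maximum flow: 12
Minimum cut: (0,1)
Partition: S = [0], T = [1, 2, 3, 4, 5, 6, 7, 8, 9]

Max-flow min-cut theorem verified: both equal 12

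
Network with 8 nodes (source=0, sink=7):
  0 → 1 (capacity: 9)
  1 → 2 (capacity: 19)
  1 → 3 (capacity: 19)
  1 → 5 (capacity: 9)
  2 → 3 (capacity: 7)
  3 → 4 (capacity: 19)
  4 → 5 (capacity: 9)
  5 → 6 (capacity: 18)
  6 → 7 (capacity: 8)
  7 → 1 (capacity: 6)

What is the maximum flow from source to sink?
Maximum flow = 8

Max flow: 8

Flow assignment:
  0 → 1: 8/9
  1 → 5: 8/9
  5 → 6: 8/18
  6 → 7: 8/8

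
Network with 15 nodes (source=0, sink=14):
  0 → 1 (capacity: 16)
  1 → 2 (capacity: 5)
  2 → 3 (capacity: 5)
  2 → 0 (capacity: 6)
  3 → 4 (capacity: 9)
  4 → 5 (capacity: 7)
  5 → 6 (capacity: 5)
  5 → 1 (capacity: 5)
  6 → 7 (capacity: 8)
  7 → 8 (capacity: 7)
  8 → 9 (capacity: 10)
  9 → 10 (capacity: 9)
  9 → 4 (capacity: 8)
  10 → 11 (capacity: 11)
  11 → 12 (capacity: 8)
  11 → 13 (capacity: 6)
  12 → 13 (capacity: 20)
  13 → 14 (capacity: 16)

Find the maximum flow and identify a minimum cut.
Max flow = 5, Min cut edges: (5,6)

Maximum flow: 5
Minimum cut: (5,6)
Partition: S = [0, 1, 2, 3, 4, 5], T = [6, 7, 8, 9, 10, 11, 12, 13, 14]

Max-flow min-cut theorem verified: both equal 5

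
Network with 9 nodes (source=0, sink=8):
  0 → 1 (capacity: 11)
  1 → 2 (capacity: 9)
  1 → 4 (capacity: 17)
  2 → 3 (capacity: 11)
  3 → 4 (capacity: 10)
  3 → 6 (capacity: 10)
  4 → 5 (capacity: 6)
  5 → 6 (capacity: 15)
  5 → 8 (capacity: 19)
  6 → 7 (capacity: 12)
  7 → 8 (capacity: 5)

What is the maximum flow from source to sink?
Maximum flow = 11

Max flow: 11

Flow assignment:
  0 → 1: 11/11
  1 → 2: 5/9
  1 → 4: 6/17
  2 → 3: 5/11
  3 → 6: 5/10
  4 → 5: 6/6
  5 → 8: 6/19
  6 → 7: 5/12
  7 → 8: 5/5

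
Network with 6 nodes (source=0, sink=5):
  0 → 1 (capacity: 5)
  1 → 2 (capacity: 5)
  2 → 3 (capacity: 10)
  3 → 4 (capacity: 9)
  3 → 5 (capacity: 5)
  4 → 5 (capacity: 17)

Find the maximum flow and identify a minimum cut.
Max flow = 5, Min cut edges: (1,2)

Maximum flow: 5
Minimum cut: (1,2)
Partition: S = [0, 1], T = [2, 3, 4, 5]

Max-flow min-cut theorem verified: both equal 5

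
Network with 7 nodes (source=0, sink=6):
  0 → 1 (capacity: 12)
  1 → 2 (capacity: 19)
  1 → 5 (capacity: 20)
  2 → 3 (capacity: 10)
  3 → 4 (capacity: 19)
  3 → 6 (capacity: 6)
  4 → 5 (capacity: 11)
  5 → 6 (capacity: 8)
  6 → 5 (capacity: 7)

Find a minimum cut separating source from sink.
Min cut value = 12, edges: (0,1)

Min cut value: 12
Partition: S = [0], T = [1, 2, 3, 4, 5, 6]
Cut edges: (0,1)

By max-flow min-cut theorem, max flow = min cut = 12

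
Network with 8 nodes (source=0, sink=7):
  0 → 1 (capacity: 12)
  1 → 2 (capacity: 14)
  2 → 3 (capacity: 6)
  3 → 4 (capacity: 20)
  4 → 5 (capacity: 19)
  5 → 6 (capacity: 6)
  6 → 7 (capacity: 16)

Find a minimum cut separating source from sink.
Min cut value = 6, edges: (5,6)

Min cut value: 6
Partition: S = [0, 1, 2, 3, 4, 5], T = [6, 7]
Cut edges: (5,6)

By max-flow min-cut theorem, max flow = min cut = 6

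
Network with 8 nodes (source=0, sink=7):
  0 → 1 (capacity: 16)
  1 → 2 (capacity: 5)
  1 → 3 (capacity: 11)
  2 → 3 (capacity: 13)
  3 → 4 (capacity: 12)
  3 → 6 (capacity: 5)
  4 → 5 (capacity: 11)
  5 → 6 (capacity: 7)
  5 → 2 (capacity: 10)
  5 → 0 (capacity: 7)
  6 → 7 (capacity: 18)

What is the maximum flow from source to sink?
Maximum flow = 12

Max flow: 12

Flow assignment:
  0 → 1: 16/16
  1 → 2: 5/5
  1 → 3: 11/11
  2 → 3: 5/13
  3 → 4: 11/12
  3 → 6: 5/5
  4 → 5: 11/11
  5 → 6: 7/7
  5 → 0: 4/7
  6 → 7: 12/18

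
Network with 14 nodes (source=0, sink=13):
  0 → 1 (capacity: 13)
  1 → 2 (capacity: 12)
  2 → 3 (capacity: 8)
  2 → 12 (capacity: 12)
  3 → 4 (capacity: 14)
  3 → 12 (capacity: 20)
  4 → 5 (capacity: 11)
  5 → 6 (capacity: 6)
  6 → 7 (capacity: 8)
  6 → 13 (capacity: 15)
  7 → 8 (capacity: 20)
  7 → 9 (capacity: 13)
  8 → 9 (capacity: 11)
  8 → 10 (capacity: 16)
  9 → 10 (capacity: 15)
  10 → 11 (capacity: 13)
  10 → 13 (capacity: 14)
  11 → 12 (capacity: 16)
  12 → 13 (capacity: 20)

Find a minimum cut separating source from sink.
Min cut value = 12, edges: (1,2)

Min cut value: 12
Partition: S = [0, 1], T = [2, 3, 4, 5, 6, 7, 8, 9, 10, 11, 12, 13]
Cut edges: (1,2)

By max-flow min-cut theorem, max flow = min cut = 12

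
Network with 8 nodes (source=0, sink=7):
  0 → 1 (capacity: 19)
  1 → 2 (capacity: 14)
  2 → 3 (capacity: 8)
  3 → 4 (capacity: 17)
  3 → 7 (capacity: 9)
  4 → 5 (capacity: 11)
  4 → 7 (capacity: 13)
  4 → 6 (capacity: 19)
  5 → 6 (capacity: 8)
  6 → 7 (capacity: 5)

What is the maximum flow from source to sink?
Maximum flow = 8

Max flow: 8

Flow assignment:
  0 → 1: 8/19
  1 → 2: 8/14
  2 → 3: 8/8
  3 → 7: 8/9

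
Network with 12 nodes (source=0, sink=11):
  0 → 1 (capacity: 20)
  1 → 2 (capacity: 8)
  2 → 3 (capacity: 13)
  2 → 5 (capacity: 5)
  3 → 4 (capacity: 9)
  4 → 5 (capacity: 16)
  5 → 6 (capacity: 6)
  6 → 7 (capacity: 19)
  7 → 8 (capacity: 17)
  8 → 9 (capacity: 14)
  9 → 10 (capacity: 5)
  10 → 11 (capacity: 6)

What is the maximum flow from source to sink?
Maximum flow = 5

Max flow: 5

Flow assignment:
  0 → 1: 5/20
  1 → 2: 5/8
  2 → 3: 3/13
  2 → 5: 2/5
  3 → 4: 3/9
  4 → 5: 3/16
  5 → 6: 5/6
  6 → 7: 5/19
  7 → 8: 5/17
  8 → 9: 5/14
  9 → 10: 5/5
  10 → 11: 5/6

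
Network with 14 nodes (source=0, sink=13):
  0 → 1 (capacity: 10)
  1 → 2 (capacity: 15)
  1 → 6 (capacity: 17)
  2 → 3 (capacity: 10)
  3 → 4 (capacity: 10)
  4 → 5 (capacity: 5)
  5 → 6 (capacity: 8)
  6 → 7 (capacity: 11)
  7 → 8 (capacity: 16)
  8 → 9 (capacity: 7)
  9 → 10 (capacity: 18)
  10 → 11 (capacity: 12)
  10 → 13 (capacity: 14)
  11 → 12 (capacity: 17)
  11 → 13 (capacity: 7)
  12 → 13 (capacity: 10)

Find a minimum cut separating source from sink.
Min cut value = 7, edges: (8,9)

Min cut value: 7
Partition: S = [0, 1, 2, 3, 4, 5, 6, 7, 8], T = [9, 10, 11, 12, 13]
Cut edges: (8,9)

By max-flow min-cut theorem, max flow = min cut = 7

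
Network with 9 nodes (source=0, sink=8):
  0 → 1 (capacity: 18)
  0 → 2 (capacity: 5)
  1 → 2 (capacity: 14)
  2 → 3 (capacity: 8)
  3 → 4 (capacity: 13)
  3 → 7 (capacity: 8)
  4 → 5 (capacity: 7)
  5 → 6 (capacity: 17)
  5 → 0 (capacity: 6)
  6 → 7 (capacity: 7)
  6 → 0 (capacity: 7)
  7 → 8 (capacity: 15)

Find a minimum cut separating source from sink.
Min cut value = 8, edges: (2,3)

Min cut value: 8
Partition: S = [0, 1, 2], T = [3, 4, 5, 6, 7, 8]
Cut edges: (2,3)

By max-flow min-cut theorem, max flow = min cut = 8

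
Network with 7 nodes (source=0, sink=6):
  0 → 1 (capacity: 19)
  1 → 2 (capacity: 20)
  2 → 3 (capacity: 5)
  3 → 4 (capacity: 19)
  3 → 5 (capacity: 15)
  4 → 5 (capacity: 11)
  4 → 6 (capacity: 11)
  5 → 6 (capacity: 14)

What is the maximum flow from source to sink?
Maximum flow = 5

Max flow: 5

Flow assignment:
  0 → 1: 5/19
  1 → 2: 5/20
  2 → 3: 5/5
  3 → 4: 5/19
  4 → 6: 5/11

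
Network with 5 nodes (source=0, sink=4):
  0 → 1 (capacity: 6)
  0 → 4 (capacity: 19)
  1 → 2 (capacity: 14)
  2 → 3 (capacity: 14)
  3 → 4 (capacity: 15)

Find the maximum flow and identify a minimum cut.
Max flow = 25, Min cut edges: (0,1), (0,4)

Maximum flow: 25
Minimum cut: (0,1), (0,4)
Partition: S = [0], T = [1, 2, 3, 4]

Max-flow min-cut theorem verified: both equal 25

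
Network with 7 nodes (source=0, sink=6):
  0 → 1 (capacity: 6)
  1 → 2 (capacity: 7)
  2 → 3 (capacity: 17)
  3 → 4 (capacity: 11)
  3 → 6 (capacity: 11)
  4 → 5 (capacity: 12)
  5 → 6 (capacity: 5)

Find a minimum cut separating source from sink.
Min cut value = 6, edges: (0,1)

Min cut value: 6
Partition: S = [0], T = [1, 2, 3, 4, 5, 6]
Cut edges: (0,1)

By max-flow min-cut theorem, max flow = min cut = 6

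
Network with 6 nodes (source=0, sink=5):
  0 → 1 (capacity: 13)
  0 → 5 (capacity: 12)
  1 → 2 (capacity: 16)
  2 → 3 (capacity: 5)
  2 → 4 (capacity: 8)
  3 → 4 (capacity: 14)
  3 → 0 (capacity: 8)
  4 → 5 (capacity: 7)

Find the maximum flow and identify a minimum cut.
Max flow = 19, Min cut edges: (0,5), (4,5)

Maximum flow: 19
Minimum cut: (0,5), (4,5)
Partition: S = [0, 1, 2, 3, 4], T = [5]

Max-flow min-cut theorem verified: both equal 19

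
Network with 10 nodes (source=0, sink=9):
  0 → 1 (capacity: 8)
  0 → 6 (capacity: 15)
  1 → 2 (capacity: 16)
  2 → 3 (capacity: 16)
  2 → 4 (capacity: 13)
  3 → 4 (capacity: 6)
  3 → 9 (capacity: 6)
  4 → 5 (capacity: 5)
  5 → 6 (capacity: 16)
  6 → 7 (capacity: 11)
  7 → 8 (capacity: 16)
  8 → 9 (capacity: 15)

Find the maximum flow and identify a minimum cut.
Max flow = 17, Min cut edges: (3,9), (6,7)

Maximum flow: 17
Minimum cut: (3,9), (6,7)
Partition: S = [0, 1, 2, 3, 4, 5, 6], T = [7, 8, 9]

Max-flow min-cut theorem verified: both equal 17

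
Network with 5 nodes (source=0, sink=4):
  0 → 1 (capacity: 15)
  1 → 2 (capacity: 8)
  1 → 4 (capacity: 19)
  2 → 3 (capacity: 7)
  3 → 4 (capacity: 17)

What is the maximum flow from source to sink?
Maximum flow = 15

Max flow: 15

Flow assignment:
  0 → 1: 15/15
  1 → 4: 15/19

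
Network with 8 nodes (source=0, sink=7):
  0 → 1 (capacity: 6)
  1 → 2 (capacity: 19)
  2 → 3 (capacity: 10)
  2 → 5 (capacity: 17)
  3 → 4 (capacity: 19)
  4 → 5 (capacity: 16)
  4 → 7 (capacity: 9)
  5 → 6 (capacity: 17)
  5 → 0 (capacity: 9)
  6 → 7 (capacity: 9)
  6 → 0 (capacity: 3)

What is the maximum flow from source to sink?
Maximum flow = 6

Max flow: 6

Flow assignment:
  0 → 1: 6/6
  1 → 2: 6/19
  2 → 3: 6/10
  3 → 4: 6/19
  4 → 7: 6/9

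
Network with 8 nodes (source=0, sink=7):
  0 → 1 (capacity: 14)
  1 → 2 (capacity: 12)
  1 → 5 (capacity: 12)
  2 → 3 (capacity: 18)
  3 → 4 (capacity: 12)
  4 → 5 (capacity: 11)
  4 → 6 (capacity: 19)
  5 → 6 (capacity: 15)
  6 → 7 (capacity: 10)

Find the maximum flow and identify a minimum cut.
Max flow = 10, Min cut edges: (6,7)

Maximum flow: 10
Minimum cut: (6,7)
Partition: S = [0, 1, 2, 3, 4, 5, 6], T = [7]

Max-flow min-cut theorem verified: both equal 10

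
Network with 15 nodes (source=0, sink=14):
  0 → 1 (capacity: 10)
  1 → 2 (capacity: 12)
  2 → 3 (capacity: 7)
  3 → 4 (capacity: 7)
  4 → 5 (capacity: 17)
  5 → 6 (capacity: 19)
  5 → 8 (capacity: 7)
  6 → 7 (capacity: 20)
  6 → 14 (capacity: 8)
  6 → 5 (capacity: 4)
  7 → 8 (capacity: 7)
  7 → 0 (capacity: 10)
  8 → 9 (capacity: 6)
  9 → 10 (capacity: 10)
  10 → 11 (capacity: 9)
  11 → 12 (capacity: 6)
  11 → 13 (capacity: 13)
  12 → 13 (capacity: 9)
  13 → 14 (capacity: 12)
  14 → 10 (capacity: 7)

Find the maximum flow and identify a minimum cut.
Max flow = 7, Min cut edges: (3,4)

Maximum flow: 7
Minimum cut: (3,4)
Partition: S = [0, 1, 2, 3], T = [4, 5, 6, 7, 8, 9, 10, 11, 12, 13, 14]

Max-flow min-cut theorem verified: both equal 7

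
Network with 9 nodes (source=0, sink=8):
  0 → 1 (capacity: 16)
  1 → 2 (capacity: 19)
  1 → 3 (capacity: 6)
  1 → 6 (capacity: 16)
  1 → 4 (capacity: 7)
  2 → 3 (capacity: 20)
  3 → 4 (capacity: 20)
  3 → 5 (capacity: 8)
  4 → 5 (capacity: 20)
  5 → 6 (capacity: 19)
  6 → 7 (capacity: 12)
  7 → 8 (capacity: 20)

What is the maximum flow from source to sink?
Maximum flow = 12

Max flow: 12

Flow assignment:
  0 → 1: 12/16
  1 → 6: 12/16
  6 → 7: 12/12
  7 → 8: 12/20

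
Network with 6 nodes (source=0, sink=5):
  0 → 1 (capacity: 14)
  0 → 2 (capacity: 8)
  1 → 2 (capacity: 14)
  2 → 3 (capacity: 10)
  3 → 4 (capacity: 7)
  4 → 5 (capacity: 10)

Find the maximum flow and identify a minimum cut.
Max flow = 7, Min cut edges: (3,4)

Maximum flow: 7
Minimum cut: (3,4)
Partition: S = [0, 1, 2, 3], T = [4, 5]

Max-flow min-cut theorem verified: both equal 7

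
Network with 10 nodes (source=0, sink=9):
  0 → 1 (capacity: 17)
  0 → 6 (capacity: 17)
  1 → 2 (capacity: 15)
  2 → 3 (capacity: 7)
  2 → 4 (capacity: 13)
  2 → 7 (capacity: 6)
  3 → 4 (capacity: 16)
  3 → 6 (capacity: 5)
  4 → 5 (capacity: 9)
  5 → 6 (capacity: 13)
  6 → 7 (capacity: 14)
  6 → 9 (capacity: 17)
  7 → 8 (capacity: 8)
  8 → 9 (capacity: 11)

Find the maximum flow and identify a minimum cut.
Max flow = 25, Min cut edges: (6,9), (7,8)

Maximum flow: 25
Minimum cut: (6,9), (7,8)
Partition: S = [0, 1, 2, 3, 4, 5, 6, 7], T = [8, 9]

Max-flow min-cut theorem verified: both equal 25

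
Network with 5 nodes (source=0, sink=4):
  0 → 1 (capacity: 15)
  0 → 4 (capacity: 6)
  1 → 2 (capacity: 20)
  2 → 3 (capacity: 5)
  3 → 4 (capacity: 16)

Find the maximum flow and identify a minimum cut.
Max flow = 11, Min cut edges: (0,4), (2,3)

Maximum flow: 11
Minimum cut: (0,4), (2,3)
Partition: S = [0, 1, 2], T = [3, 4]

Max-flow min-cut theorem verified: both equal 11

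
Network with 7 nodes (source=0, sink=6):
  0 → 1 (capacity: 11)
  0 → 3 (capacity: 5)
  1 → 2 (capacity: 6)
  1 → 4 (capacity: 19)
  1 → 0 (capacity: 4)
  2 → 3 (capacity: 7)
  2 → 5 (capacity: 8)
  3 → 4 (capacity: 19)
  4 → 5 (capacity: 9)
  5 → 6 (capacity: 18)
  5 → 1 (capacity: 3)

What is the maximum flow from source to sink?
Maximum flow = 15

Max flow: 15

Flow assignment:
  0 → 1: 11/11
  0 → 3: 4/5
  1 → 2: 6/6
  1 → 4: 5/19
  2 → 5: 6/8
  3 → 4: 4/19
  4 → 5: 9/9
  5 → 6: 15/18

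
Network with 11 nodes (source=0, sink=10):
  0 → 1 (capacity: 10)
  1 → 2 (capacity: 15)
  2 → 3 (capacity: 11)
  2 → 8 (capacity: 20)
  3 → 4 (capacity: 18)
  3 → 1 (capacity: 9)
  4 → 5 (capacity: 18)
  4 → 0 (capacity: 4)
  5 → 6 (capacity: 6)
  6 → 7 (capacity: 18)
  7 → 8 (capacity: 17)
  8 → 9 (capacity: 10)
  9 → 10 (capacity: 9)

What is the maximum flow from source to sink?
Maximum flow = 9

Max flow: 9

Flow assignment:
  0 → 1: 9/10
  1 → 2: 9/15
  2 → 8: 9/20
  8 → 9: 9/10
  9 → 10: 9/9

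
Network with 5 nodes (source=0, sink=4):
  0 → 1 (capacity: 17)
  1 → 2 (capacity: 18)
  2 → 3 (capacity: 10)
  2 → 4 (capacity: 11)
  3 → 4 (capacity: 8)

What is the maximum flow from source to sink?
Maximum flow = 17

Max flow: 17

Flow assignment:
  0 → 1: 17/17
  1 → 2: 17/18
  2 → 3: 6/10
  2 → 4: 11/11
  3 → 4: 6/8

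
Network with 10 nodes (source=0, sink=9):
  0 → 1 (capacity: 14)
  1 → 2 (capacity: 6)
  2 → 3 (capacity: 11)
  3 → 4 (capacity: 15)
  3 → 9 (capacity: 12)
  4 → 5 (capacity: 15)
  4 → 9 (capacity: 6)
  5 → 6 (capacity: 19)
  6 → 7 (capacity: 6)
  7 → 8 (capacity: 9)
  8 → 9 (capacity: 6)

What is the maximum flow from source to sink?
Maximum flow = 6

Max flow: 6

Flow assignment:
  0 → 1: 6/14
  1 → 2: 6/6
  2 → 3: 6/11
  3 → 9: 6/12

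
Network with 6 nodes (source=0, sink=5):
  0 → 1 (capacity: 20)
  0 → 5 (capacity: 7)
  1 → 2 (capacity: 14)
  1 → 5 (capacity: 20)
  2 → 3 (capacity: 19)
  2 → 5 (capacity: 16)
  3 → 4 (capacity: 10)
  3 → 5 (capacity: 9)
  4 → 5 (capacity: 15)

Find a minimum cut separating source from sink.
Min cut value = 27, edges: (0,1), (0,5)

Min cut value: 27
Partition: S = [0], T = [1, 2, 3, 4, 5]
Cut edges: (0,1), (0,5)

By max-flow min-cut theorem, max flow = min cut = 27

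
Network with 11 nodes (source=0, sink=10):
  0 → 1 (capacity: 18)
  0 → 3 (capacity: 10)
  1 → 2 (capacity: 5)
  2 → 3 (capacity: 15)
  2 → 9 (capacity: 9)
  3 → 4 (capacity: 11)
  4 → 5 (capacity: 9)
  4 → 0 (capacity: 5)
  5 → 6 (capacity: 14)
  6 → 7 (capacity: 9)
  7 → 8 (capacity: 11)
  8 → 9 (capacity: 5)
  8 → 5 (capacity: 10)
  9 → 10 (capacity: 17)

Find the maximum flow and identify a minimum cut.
Max flow = 10, Min cut edges: (1,2), (8,9)

Maximum flow: 10
Minimum cut: (1,2), (8,9)
Partition: S = [0, 1, 3, 4, 5, 6, 7, 8], T = [2, 9, 10]

Max-flow min-cut theorem verified: both equal 10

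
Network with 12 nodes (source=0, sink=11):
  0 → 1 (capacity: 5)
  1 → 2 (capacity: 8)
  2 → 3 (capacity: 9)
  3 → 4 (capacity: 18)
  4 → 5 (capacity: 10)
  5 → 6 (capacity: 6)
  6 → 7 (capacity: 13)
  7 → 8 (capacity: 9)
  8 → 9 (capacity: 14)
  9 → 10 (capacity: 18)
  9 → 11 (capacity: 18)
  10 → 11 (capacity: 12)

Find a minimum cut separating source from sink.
Min cut value = 5, edges: (0,1)

Min cut value: 5
Partition: S = [0], T = [1, 2, 3, 4, 5, 6, 7, 8, 9, 10, 11]
Cut edges: (0,1)

By max-flow min-cut theorem, max flow = min cut = 5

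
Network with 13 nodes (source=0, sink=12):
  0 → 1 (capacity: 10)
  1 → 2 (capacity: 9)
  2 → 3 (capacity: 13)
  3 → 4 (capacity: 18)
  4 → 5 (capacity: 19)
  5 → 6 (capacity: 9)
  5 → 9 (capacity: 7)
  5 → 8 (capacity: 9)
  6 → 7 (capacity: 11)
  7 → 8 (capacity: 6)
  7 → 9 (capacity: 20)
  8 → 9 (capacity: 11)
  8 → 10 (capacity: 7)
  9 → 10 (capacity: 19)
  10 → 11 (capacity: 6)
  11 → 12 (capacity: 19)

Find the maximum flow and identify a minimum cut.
Max flow = 6, Min cut edges: (10,11)

Maximum flow: 6
Minimum cut: (10,11)
Partition: S = [0, 1, 2, 3, 4, 5, 6, 7, 8, 9, 10], T = [11, 12]

Max-flow min-cut theorem verified: both equal 6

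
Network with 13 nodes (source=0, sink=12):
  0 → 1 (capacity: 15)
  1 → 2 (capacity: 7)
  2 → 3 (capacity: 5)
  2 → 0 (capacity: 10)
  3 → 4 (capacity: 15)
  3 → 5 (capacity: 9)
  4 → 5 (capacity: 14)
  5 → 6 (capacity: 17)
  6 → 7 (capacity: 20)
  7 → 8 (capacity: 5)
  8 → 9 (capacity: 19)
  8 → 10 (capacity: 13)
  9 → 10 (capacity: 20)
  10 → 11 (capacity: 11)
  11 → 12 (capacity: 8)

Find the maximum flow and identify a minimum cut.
Max flow = 5, Min cut edges: (7,8)

Maximum flow: 5
Minimum cut: (7,8)
Partition: S = [0, 1, 2, 3, 4, 5, 6, 7], T = [8, 9, 10, 11, 12]

Max-flow min-cut theorem verified: both equal 5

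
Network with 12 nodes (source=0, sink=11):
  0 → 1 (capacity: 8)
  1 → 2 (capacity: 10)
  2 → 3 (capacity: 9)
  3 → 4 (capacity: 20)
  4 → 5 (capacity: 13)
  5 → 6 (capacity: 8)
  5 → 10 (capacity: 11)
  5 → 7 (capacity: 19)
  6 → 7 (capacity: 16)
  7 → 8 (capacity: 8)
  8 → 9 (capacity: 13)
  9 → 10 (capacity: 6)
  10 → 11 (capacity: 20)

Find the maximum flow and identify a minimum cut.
Max flow = 8, Min cut edges: (0,1)

Maximum flow: 8
Minimum cut: (0,1)
Partition: S = [0], T = [1, 2, 3, 4, 5, 6, 7, 8, 9, 10, 11]

Max-flow min-cut theorem verified: both equal 8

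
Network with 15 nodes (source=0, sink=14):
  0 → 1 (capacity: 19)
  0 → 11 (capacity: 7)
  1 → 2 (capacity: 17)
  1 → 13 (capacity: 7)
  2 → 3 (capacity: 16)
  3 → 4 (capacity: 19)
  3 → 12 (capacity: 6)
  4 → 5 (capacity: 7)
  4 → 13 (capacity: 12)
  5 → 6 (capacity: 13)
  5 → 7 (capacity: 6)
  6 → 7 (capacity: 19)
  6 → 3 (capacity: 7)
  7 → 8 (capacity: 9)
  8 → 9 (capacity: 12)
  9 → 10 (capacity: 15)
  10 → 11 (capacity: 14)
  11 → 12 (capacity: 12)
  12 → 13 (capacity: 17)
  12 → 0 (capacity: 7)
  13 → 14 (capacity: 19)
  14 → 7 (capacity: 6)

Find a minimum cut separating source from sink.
Min cut value = 19, edges: (13,14)

Min cut value: 19
Partition: S = [0, 1, 2, 3, 4, 5, 6, 7, 8, 9, 10, 11, 12, 13], T = [14]
Cut edges: (13,14)

By max-flow min-cut theorem, max flow = min cut = 19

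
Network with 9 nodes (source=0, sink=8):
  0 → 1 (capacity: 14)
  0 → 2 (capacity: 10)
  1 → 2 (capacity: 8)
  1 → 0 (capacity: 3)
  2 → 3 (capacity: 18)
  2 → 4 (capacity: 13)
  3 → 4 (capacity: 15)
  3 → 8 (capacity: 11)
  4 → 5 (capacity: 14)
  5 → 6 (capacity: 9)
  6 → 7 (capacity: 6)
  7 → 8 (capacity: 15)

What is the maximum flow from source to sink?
Maximum flow = 17

Max flow: 17

Flow assignment:
  0 → 1: 8/14
  0 → 2: 9/10
  1 → 2: 8/8
  2 → 3: 11/18
  2 → 4: 6/13
  3 → 8: 11/11
  4 → 5: 6/14
  5 → 6: 6/9
  6 → 7: 6/6
  7 → 8: 6/15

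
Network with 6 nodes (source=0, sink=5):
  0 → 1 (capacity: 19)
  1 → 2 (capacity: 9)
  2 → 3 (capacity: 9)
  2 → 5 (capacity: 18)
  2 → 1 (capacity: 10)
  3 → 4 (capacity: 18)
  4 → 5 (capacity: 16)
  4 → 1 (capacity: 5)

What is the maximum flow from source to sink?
Maximum flow = 9

Max flow: 9

Flow assignment:
  0 → 1: 9/19
  1 → 2: 9/9
  2 → 5: 9/18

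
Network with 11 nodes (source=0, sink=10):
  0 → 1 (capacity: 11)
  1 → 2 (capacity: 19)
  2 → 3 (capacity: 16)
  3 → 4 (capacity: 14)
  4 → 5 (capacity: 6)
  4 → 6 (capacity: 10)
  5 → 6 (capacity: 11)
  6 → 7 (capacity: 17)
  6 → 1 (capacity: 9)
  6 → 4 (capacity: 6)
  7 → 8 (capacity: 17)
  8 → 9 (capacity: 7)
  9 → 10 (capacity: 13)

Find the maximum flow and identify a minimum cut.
Max flow = 7, Min cut edges: (8,9)

Maximum flow: 7
Minimum cut: (8,9)
Partition: S = [0, 1, 2, 3, 4, 5, 6, 7, 8], T = [9, 10]

Max-flow min-cut theorem verified: both equal 7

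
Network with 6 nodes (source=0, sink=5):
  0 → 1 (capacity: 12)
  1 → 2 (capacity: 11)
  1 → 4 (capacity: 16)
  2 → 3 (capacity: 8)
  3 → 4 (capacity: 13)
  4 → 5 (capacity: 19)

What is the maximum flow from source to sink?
Maximum flow = 12

Max flow: 12

Flow assignment:
  0 → 1: 12/12
  1 → 4: 12/16
  4 → 5: 12/19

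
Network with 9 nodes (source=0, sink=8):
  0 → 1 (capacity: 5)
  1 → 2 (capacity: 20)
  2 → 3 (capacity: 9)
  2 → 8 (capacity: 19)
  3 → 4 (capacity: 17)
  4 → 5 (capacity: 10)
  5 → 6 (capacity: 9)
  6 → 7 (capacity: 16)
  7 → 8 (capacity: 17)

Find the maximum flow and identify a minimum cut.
Max flow = 5, Min cut edges: (0,1)

Maximum flow: 5
Minimum cut: (0,1)
Partition: S = [0], T = [1, 2, 3, 4, 5, 6, 7, 8]

Max-flow min-cut theorem verified: both equal 5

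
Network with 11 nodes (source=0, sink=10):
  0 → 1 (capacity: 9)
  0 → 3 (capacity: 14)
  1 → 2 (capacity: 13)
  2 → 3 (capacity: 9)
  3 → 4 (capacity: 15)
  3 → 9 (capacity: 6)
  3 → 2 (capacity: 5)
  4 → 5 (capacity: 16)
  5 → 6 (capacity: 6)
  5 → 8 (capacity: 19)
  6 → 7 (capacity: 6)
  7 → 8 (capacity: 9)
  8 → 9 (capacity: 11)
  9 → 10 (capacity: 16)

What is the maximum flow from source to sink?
Maximum flow = 16

Max flow: 16

Flow assignment:
  0 → 1: 9/9
  0 → 3: 7/14
  1 → 2: 9/13
  2 → 3: 9/9
  3 → 4: 11/15
  3 → 9: 5/6
  4 → 5: 11/16
  5 → 8: 11/19
  8 → 9: 11/11
  9 → 10: 16/16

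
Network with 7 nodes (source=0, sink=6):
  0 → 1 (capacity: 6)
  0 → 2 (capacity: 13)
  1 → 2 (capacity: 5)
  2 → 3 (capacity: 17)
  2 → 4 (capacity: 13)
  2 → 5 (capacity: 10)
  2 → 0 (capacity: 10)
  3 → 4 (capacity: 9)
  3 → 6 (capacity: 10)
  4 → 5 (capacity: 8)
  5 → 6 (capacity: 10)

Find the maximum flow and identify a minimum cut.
Max flow = 18, Min cut edges: (0,2), (1,2)

Maximum flow: 18
Minimum cut: (0,2), (1,2)
Partition: S = [0, 1], T = [2, 3, 4, 5, 6]

Max-flow min-cut theorem verified: both equal 18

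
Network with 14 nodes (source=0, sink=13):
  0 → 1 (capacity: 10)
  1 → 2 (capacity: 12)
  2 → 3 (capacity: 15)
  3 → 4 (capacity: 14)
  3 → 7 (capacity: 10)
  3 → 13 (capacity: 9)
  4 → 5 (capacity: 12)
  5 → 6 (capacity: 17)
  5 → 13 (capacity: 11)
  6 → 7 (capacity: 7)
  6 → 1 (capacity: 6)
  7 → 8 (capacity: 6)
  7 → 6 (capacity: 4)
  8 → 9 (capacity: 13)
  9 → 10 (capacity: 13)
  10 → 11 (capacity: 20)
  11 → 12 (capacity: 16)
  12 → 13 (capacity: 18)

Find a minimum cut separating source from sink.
Min cut value = 10, edges: (0,1)

Min cut value: 10
Partition: S = [0], T = [1, 2, 3, 4, 5, 6, 7, 8, 9, 10, 11, 12, 13]
Cut edges: (0,1)

By max-flow min-cut theorem, max flow = min cut = 10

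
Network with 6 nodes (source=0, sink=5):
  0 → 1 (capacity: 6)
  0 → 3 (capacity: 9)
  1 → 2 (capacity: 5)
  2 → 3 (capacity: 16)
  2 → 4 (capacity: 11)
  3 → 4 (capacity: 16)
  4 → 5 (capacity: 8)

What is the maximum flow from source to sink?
Maximum flow = 8

Max flow: 8

Flow assignment:
  0 → 3: 8/9
  3 → 4: 8/16
  4 → 5: 8/8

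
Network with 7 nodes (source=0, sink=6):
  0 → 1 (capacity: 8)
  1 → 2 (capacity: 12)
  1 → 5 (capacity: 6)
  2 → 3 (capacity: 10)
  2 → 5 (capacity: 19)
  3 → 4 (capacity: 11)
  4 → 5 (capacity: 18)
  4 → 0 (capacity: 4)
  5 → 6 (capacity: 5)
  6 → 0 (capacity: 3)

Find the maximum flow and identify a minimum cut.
Max flow = 5, Min cut edges: (5,6)

Maximum flow: 5
Minimum cut: (5,6)
Partition: S = [0, 1, 2, 3, 4, 5], T = [6]

Max-flow min-cut theorem verified: both equal 5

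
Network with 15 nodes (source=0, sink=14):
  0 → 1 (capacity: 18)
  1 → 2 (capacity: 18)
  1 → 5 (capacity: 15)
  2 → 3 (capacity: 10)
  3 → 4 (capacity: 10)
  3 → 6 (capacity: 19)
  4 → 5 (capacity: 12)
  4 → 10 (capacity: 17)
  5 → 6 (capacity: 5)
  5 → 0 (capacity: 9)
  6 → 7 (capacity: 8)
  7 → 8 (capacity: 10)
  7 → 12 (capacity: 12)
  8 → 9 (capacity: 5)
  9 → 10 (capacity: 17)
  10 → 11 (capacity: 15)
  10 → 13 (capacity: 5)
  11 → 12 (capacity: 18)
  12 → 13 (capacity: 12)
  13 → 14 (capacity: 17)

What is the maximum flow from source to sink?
Maximum flow = 15

Max flow: 15

Flow assignment:
  0 → 1: 15/18
  1 → 2: 10/18
  1 → 5: 5/15
  2 → 3: 10/10
  3 → 4: 7/10
  3 → 6: 3/19
  4 → 10: 7/17
  5 → 6: 5/5
  6 → 7: 8/8
  7 → 12: 8/12
  10 → 11: 2/15
  10 → 13: 5/5
  11 → 12: 2/18
  12 → 13: 10/12
  13 → 14: 15/17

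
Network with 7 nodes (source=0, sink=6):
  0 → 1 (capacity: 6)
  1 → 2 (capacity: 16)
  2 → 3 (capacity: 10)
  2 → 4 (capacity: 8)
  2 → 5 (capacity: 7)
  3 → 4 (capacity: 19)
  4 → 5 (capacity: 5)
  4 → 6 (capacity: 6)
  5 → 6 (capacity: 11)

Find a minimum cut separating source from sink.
Min cut value = 6, edges: (0,1)

Min cut value: 6
Partition: S = [0], T = [1, 2, 3, 4, 5, 6]
Cut edges: (0,1)

By max-flow min-cut theorem, max flow = min cut = 6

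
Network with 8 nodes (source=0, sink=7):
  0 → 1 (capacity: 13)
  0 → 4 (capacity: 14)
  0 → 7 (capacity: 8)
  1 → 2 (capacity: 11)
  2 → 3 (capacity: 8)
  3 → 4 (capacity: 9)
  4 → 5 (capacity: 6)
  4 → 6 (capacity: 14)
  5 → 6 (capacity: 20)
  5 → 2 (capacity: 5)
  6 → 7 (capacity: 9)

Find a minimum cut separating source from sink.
Min cut value = 17, edges: (0,7), (6,7)

Min cut value: 17
Partition: S = [0, 1, 2, 3, 4, 5, 6], T = [7]
Cut edges: (0,7), (6,7)

By max-flow min-cut theorem, max flow = min cut = 17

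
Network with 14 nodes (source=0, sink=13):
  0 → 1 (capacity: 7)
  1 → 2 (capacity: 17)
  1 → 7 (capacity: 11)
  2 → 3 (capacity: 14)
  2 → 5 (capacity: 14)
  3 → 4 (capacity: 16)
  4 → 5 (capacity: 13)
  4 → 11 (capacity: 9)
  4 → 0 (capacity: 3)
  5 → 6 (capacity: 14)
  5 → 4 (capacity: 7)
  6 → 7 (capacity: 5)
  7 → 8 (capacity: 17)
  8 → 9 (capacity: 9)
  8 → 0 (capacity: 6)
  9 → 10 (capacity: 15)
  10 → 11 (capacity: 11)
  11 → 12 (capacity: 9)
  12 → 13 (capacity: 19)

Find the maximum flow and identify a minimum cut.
Max flow = 7, Min cut edges: (0,1)

Maximum flow: 7
Minimum cut: (0,1)
Partition: S = [0], T = [1, 2, 3, 4, 5, 6, 7, 8, 9, 10, 11, 12, 13]

Max-flow min-cut theorem verified: both equal 7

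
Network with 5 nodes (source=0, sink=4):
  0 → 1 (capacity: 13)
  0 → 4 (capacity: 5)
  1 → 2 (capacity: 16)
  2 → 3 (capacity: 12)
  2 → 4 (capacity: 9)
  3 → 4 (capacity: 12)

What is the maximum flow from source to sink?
Maximum flow = 18

Max flow: 18

Flow assignment:
  0 → 1: 13/13
  0 → 4: 5/5
  1 → 2: 13/16
  2 → 3: 4/12
  2 → 4: 9/9
  3 → 4: 4/12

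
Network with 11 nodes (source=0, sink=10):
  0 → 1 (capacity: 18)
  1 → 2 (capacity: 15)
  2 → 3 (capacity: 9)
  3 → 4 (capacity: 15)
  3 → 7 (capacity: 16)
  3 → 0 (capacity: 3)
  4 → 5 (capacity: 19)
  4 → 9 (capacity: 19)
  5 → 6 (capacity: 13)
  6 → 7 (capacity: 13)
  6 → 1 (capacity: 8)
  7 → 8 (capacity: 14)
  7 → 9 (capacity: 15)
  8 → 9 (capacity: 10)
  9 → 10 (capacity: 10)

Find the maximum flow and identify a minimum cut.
Max flow = 9, Min cut edges: (2,3)

Maximum flow: 9
Minimum cut: (2,3)
Partition: S = [0, 1, 2], T = [3, 4, 5, 6, 7, 8, 9, 10]

Max-flow min-cut theorem verified: both equal 9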